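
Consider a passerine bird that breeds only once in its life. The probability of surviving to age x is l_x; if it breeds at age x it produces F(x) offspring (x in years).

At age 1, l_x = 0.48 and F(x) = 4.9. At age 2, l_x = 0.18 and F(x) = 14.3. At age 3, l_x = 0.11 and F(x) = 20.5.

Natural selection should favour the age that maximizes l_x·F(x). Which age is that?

2

Expected offspring if breeding at age x = l_x × F(x):
  age 1: 0.48 × 4.9 = 2.352
  age 2: 0.18 × 14.3 = 2.574
  age 3: 0.11 × 20.5 = 2.255
Maximum at age 2 (2.574).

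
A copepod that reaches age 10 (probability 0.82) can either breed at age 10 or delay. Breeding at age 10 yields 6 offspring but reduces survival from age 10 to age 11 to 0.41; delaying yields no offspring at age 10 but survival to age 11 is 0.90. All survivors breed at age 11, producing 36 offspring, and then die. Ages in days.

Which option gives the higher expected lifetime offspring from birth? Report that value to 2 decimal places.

26.57

breed at age 10: R₀ = 0.82 × (6 + 0.41 × 36) = 0.82 × 20.7600 = 17.0232
delay to age 11: R₀ = 0.82 × (0.90 × 36) = 0.82 × 32.4000 = 26.5680
Higher: delay to age 11 (26.5680).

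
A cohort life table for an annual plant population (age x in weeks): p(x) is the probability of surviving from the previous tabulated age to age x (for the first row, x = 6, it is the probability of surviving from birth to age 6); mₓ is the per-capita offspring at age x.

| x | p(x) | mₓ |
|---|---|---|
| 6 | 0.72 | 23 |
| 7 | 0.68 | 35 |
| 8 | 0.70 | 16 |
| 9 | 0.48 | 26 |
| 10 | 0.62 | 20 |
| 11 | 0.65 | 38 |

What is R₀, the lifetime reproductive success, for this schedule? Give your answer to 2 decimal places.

Survivorship from birth: l_x = p_6·p_7·…·p_x.
  l_6 = 0.72000
  l_7 = 0.48960
  l_8 = 0.34272
  l_9 = 0.16451
  l_10 = 0.10199
  l_11 = 0.06630
R₀ = Σ l_x mₓ:
  age 6: 0.72000 × 23 = 16.5600
  age 7: 0.48960 × 35 = 17.1360
  age 8: 0.34272 × 16 = 5.4835
  age 9: 0.16451 × 26 = 4.2773
  age 10: 0.10199 × 20 = 2.0398
  age 11: 0.06630 × 38 = 2.5194
R₀ = 16.5600 + 17.1360 + 5.4835 + 4.2773 + 2.0398 + 2.5194 = 48.0160

48.02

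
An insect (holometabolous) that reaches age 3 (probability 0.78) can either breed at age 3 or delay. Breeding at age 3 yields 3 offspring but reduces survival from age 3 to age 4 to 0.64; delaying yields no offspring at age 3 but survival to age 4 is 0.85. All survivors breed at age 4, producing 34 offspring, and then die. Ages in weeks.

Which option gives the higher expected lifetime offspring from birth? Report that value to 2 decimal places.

22.54

breed at age 3: R₀ = 0.78 × (3 + 0.64 × 34) = 0.78 × 24.7600 = 19.3128
delay to age 4: R₀ = 0.78 × (0.85 × 34) = 0.78 × 28.9000 = 22.5420
Higher: delay to age 4 (22.5420).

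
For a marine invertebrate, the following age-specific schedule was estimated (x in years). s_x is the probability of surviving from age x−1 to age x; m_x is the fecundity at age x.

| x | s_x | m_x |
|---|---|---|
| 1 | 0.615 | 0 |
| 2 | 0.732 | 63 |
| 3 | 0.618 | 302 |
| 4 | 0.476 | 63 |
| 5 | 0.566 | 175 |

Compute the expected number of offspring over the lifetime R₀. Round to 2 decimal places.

133.84

Survivorship from birth: l_x = s_1·s_2·…·s_x.
  l_1 = 0.61500
  l_2 = 0.45018
  l_3 = 0.27821
  l_4 = 0.13243
  l_5 = 0.07495
R₀ = Σ l_x m_x:
  age 1: 0.61500 × 0 = 0.0000
  age 2: 0.45018 × 63 = 28.3613
  age 3: 0.27821 × 302 = 84.0194
  age 4: 0.13243 × 63 = 8.3431
  age 5: 0.07495 × 175 = 13.1163
R₀ = 0.0000 + 28.3613 + 84.0194 + 8.3431 + 13.1163 = 133.8401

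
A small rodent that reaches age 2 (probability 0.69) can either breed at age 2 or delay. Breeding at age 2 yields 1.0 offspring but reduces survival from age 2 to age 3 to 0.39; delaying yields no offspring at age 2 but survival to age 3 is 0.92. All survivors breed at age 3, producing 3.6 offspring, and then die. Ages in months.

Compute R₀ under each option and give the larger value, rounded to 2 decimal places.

breed at age 2: R₀ = 0.69 × (1.0 + 0.39 × 3.6) = 0.69 × 2.4040 = 1.6588
delay to age 3: R₀ = 0.69 × (0.92 × 3.6) = 0.69 × 3.3120 = 2.2853
Higher: delay to age 3 (2.2853).

2.29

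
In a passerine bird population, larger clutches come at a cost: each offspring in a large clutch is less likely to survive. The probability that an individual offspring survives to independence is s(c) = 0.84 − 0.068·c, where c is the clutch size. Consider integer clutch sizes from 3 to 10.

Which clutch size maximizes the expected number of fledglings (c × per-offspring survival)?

Expected fledglings = c × s(c):
  c=3: 3 × 0.636 = 1.908
  c=4: 4 × 0.568 = 2.272
  c=5: 5 × 0.500 = 2.500
  c=6: 6 × 0.432 = 2.592
  c=7: 7 × 0.364 = 2.548
  c=8: 8 × 0.296 = 2.368
  c=9: 9 × 0.228 = 2.052
  c=10: 10 × 0.160 = 1.600
Maximum at c = 6 (2.592 fledglings).

6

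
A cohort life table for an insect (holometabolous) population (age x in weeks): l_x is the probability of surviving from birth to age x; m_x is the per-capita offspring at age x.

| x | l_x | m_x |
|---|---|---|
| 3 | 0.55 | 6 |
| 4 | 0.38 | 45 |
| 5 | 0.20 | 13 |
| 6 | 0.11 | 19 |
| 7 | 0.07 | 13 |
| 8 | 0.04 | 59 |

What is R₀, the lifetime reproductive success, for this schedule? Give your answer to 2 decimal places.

28.36

R₀ = Σ l_x m_x:
  age 3: 0.55 × 6 = 3.3000
  age 4: 0.38 × 45 = 17.1000
  age 5: 0.20 × 13 = 2.6000
  age 6: 0.11 × 19 = 2.0900
  age 7: 0.07 × 13 = 0.9100
  age 8: 0.04 × 59 = 2.3600
R₀ = 3.3000 + 17.1000 + 2.6000 + 2.0900 + 0.9100 + 2.3600 = 28.3600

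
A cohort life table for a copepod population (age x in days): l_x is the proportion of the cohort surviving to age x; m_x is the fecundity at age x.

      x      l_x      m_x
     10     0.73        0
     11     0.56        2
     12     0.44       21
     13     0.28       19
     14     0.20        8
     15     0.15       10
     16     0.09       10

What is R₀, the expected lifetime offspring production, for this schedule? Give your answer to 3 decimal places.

R₀ = Σ l_x m_x:
  age 10: 0.73 × 0 = 0.0000
  age 11: 0.56 × 2 = 1.1200
  age 12: 0.44 × 21 = 9.2400
  age 13: 0.28 × 19 = 5.3200
  age 14: 0.20 × 8 = 1.6000
  age 15: 0.15 × 10 = 1.5000
  age 16: 0.09 × 10 = 0.9000
R₀ = 0.0000 + 1.1200 + 9.2400 + 5.3200 + 1.6000 + 1.5000 + 0.9000 = 19.6800

19.680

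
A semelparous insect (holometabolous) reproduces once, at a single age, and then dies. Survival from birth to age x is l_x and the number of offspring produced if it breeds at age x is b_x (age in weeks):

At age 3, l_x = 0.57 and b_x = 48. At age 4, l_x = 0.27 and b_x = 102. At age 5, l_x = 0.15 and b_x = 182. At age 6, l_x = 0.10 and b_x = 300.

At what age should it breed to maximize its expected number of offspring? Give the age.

6

Expected offspring if breeding at age x = l_x × b_x:
  age 3: 0.57 × 48 = 27.360
  age 4: 0.27 × 102 = 27.540
  age 5: 0.15 × 182 = 27.300
  age 6: 0.10 × 300 = 30.000
Maximum at age 6 (30.000).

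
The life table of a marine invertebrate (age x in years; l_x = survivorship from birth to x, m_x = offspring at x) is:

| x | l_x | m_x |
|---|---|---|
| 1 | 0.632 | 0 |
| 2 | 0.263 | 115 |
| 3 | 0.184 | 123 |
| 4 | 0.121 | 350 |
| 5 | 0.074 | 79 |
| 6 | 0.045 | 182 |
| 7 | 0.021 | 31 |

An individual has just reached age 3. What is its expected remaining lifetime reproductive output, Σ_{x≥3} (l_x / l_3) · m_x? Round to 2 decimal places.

432.98

l_3 = 0.184. Conditional survival from age 3 to x is l_x / l_3.
  x=3: (0.184/0.184) × 123 = 123.0000
  x=4: (0.121/0.184) × 350 = 230.1630
  x=5: (0.074/0.184) × 79 = 31.7717
  x=6: (0.045/0.184) × 182 = 44.5109
  x=7: (0.021/0.184) × 31 = 3.5380
Sum = 123.0000 + 230.1630 + 31.7717 + 44.5109 + 3.5380 = 432.9837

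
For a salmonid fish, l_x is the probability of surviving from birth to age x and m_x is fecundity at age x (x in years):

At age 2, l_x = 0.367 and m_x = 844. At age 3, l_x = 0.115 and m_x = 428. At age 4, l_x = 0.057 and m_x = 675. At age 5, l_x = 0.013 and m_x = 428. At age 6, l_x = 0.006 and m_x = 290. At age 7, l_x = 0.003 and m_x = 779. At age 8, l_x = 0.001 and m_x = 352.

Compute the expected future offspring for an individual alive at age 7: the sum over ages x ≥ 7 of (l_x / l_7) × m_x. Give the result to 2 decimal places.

l_7 = 0.003. Conditional survival from age 7 to x is l_x / l_7.
  x=7: (0.003/0.003) × 779 = 779.0000
  x=8: (0.001/0.003) × 352 = 117.3333
Sum = 779.0000 + 117.3333 = 896.3333

896.33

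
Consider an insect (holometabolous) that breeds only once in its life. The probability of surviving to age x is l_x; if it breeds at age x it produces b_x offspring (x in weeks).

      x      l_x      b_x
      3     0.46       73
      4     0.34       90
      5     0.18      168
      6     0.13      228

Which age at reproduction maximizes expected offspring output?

Expected offspring if breeding at age x = l_x × b_x:
  age 3: 0.46 × 73 = 33.580
  age 4: 0.34 × 90 = 30.600
  age 5: 0.18 × 168 = 30.240
  age 6: 0.13 × 228 = 29.640
Maximum at age 3 (33.580).

3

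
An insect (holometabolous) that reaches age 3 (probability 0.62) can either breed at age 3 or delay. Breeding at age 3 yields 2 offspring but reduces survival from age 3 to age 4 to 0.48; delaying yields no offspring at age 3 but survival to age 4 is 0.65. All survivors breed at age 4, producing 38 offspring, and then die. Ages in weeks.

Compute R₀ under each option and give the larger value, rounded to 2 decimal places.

15.31

breed at age 3: R₀ = 0.62 × (2 + 0.48 × 38) = 0.62 × 20.2400 = 12.5488
delay to age 4: R₀ = 0.62 × (0.65 × 38) = 0.62 × 24.7000 = 15.3140
Higher: delay to age 4 (15.3140).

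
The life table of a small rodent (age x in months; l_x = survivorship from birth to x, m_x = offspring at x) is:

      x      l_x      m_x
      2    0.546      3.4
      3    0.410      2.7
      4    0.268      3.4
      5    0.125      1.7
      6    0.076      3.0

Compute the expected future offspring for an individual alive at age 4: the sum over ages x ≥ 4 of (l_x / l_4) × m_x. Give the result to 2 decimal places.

l_4 = 0.268. Conditional survival from age 4 to x is l_x / l_4.
  x=4: (0.268/0.268) × 3.4 = 3.4000
  x=5: (0.125/0.268) × 1.7 = 0.7929
  x=6: (0.076/0.268) × 3.0 = 0.8507
Sum = 3.4000 + 0.7929 + 0.8507 = 5.0437

5.04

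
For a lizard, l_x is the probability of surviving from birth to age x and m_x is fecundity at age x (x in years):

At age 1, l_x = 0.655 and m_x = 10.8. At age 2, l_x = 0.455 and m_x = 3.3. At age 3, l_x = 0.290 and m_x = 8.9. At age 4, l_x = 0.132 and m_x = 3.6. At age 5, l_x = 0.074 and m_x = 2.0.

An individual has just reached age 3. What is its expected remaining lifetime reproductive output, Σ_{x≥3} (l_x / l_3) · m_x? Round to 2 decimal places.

l_3 = 0.290. Conditional survival from age 3 to x is l_x / l_3.
  x=3: (0.290/0.290) × 8.9 = 8.9000
  x=4: (0.132/0.290) × 3.6 = 1.6386
  x=5: (0.074/0.290) × 2.0 = 0.5103
Sum = 8.9000 + 1.6386 + 0.5103 = 11.0490

11.05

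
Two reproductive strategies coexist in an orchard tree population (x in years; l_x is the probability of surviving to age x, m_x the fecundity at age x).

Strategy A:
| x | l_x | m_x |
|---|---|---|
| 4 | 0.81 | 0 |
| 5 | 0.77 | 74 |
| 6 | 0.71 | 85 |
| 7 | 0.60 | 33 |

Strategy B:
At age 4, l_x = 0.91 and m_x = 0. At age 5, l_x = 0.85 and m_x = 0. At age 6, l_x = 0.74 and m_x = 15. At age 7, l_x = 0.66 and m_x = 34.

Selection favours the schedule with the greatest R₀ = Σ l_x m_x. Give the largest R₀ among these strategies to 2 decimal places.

137.13

Strategy A: R₀ = 0.81×0 + 0.77×74 + 0.71×85 + 0.60×33 = 137.1300
Strategy B: R₀ = 0.91×0 + 0.85×0 + 0.74×15 + 0.66×34 = 33.5400
Highest R₀: strategy A with 137.1300.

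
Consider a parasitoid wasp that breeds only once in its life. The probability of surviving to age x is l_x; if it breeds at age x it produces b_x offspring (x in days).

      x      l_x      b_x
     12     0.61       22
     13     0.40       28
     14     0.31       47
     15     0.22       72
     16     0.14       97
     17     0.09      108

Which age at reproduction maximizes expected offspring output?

15

Expected offspring if breeding at age x = l_x × b_x:
  age 12: 0.61 × 22 = 13.420
  age 13: 0.40 × 28 = 11.200
  age 14: 0.31 × 47 = 14.570
  age 15: 0.22 × 72 = 15.840
  age 16: 0.14 × 97 = 13.580
  age 17: 0.09 × 108 = 9.720
Maximum at age 15 (15.840).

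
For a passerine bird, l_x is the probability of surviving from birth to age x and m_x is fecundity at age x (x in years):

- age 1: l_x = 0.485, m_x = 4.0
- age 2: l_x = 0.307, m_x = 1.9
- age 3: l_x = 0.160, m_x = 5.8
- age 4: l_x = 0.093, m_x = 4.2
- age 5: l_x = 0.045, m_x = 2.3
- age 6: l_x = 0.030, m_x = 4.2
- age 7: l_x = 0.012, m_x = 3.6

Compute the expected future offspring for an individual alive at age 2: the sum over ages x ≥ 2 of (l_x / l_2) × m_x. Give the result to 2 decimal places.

l_2 = 0.307. Conditional survival from age 2 to x is l_x / l_2.
  x=2: (0.307/0.307) × 1.9 = 1.9000
  x=3: (0.160/0.307) × 5.8 = 3.0228
  x=4: (0.093/0.307) × 4.2 = 1.2723
  x=5: (0.045/0.307) × 2.3 = 0.3371
  x=6: (0.030/0.307) × 4.2 = 0.4104
  x=7: (0.012/0.307) × 3.6 = 0.1407
Sum = 1.9000 + 3.0228 + 1.2723 + 0.3371 + 0.4104 + 0.1407 = 7.0834

7.08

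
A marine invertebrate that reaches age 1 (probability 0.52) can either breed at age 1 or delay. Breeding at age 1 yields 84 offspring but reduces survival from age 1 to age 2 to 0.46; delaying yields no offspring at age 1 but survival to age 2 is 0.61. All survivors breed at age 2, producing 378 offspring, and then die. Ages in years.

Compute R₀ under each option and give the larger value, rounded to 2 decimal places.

breed at age 1: R₀ = 0.52 × (84 + 0.46 × 378) = 0.52 × 257.8800 = 134.0976
delay to age 2: R₀ = 0.52 × (0.61 × 378) = 0.52 × 230.5800 = 119.9016
Higher: breed at age 1 (134.0976).

134.10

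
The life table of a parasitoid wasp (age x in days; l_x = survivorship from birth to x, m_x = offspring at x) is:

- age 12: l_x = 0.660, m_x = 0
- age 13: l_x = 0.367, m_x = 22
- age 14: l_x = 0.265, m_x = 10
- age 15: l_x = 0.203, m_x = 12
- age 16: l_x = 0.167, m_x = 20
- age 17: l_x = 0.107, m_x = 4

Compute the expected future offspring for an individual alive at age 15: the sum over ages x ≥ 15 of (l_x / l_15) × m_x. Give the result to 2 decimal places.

l_15 = 0.203. Conditional survival from age 15 to x is l_x / l_15.
  x=15: (0.203/0.203) × 12 = 12.0000
  x=16: (0.167/0.203) × 20 = 16.4532
  x=17: (0.107/0.203) × 4 = 2.1084
Sum = 12.0000 + 16.4532 + 2.1084 = 30.5616

30.56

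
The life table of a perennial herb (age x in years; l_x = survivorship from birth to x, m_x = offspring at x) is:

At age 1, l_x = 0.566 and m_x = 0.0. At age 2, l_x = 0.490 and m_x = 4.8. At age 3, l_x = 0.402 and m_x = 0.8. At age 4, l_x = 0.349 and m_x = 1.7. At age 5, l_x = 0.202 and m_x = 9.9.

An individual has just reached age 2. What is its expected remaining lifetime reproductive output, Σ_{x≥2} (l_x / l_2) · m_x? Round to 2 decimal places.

10.75

l_2 = 0.490. Conditional survival from age 2 to x is l_x / l_2.
  x=2: (0.490/0.490) × 4.8 = 4.8000
  x=3: (0.402/0.490) × 0.8 = 0.6563
  x=4: (0.349/0.490) × 1.7 = 1.2108
  x=5: (0.202/0.490) × 9.9 = 4.0812
Sum = 4.8000 + 0.6563 + 1.2108 + 4.0812 = 10.7484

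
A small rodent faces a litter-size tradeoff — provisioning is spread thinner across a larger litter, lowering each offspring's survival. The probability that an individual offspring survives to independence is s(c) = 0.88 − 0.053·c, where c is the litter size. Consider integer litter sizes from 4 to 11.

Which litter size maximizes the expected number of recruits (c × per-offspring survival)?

Expected recruits = c × s(c):
  c=4: 4 × 0.668 = 2.672
  c=5: 5 × 0.615 = 3.075
  c=6: 6 × 0.562 = 3.372
  c=7: 7 × 0.509 = 3.563
  c=8: 8 × 0.456 = 3.648
  c=9: 9 × 0.403 = 3.627
  c=10: 10 × 0.350 = 3.500
  c=11: 11 × 0.297 = 3.267
Maximum at c = 8 (3.648 recruits).

8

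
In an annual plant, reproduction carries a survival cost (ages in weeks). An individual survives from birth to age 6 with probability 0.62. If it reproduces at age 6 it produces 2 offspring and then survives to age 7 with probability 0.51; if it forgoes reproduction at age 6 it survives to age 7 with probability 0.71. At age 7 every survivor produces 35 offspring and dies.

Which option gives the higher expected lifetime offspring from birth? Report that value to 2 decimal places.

15.41

breed at age 6: R₀ = 0.62 × (2 + 0.51 × 35) = 0.62 × 19.8500 = 12.3070
delay to age 7: R₀ = 0.62 × (0.71 × 35) = 0.62 × 24.8500 = 15.4070
Higher: delay to age 7 (15.4070).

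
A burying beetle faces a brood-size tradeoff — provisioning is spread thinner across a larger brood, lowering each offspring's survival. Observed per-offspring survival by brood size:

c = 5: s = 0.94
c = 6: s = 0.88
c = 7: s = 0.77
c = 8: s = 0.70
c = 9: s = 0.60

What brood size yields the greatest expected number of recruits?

8

Expected recruits = c × s(c):
  c=5: 5 × 0.94 = 4.700
  c=6: 6 × 0.88 = 5.280
  c=7: 7 × 0.77 = 5.390
  c=8: 8 × 0.70 = 5.600
  c=9: 9 × 0.60 = 5.400
Maximum at c = 8 (5.600 recruits).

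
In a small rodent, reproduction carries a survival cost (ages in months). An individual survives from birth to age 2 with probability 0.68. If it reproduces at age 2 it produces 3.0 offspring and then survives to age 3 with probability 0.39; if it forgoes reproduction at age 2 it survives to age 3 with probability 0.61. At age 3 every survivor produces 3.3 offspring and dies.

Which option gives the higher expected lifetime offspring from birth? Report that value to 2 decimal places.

breed at age 2: R₀ = 0.68 × (3.0 + 0.39 × 3.3) = 0.68 × 4.2870 = 2.9152
delay to age 3: R₀ = 0.68 × (0.61 × 3.3) = 0.68 × 2.0130 = 1.3688
Higher: breed at age 2 (2.9152).

2.92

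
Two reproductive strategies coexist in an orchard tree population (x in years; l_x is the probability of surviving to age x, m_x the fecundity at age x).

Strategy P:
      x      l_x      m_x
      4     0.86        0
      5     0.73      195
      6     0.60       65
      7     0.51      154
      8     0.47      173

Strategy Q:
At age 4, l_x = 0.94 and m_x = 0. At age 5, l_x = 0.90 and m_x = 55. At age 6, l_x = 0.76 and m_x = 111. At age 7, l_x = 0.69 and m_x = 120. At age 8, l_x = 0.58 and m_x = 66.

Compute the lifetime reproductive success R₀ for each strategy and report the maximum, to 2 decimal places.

Strategy P: R₀ = 0.86×0 + 0.73×195 + 0.60×65 + 0.51×154 + 0.47×173 = 341.2000
Strategy Q: R₀ = 0.94×0 + 0.90×55 + 0.76×111 + 0.69×120 + 0.58×66 = 254.9400
Highest R₀: strategy P with 341.2000.

341.20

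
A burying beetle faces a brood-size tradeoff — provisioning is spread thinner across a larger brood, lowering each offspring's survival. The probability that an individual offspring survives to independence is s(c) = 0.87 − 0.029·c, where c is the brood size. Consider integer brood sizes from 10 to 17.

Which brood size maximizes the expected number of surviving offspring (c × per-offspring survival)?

15

Expected surviving offspring = c × s(c):
  c=10: 10 × 0.580 = 5.800
  c=11: 11 × 0.551 = 6.061
  c=12: 12 × 0.522 = 6.264
  c=13: 13 × 0.493 = 6.409
  c=14: 14 × 0.464 = 6.496
  c=15: 15 × 0.435 = 6.525
  c=16: 16 × 0.406 = 6.496
  c=17: 17 × 0.377 = 6.409
Maximum at c = 15 (6.525 surviving offspring).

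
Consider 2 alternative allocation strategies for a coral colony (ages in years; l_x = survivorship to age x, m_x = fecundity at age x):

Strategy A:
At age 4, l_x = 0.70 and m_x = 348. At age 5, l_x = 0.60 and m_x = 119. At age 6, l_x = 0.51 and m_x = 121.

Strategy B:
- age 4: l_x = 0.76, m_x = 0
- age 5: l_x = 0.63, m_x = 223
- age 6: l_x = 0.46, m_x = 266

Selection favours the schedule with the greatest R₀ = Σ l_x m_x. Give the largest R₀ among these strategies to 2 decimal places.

376.71

Strategy A: R₀ = 0.70×348 + 0.60×119 + 0.51×121 = 376.7100
Strategy B: R₀ = 0.76×0 + 0.63×223 + 0.46×266 = 262.8500
Highest R₀: strategy A with 376.7100.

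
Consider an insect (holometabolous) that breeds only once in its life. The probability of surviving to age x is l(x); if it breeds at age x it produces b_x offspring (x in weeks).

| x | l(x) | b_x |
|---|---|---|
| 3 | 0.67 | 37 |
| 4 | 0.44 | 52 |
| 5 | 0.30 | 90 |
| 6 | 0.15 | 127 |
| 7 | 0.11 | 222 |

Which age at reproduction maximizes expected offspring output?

5

Expected offspring if breeding at age x = l(x) × b_x:
  age 3: 0.67 × 37 = 24.790
  age 4: 0.44 × 52 = 22.880
  age 5: 0.30 × 90 = 27.000
  age 6: 0.15 × 127 = 19.050
  age 7: 0.11 × 222 = 24.420
Maximum at age 5 (27.000).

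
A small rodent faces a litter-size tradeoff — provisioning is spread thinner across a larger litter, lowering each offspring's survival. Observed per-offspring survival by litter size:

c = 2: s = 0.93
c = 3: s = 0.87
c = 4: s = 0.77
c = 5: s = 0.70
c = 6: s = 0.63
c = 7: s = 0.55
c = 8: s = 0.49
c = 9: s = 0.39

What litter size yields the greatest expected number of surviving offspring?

8

Expected surviving offspring = c × s(c):
  c=2: 2 × 0.93 = 1.860
  c=3: 3 × 0.87 = 2.610
  c=4: 4 × 0.77 = 3.080
  c=5: 5 × 0.70 = 3.500
  c=6: 6 × 0.63 = 3.780
  c=7: 7 × 0.55 = 3.850
  c=8: 8 × 0.49 = 3.920
  c=9: 9 × 0.39 = 3.510
Maximum at c = 8 (3.920 surviving offspring).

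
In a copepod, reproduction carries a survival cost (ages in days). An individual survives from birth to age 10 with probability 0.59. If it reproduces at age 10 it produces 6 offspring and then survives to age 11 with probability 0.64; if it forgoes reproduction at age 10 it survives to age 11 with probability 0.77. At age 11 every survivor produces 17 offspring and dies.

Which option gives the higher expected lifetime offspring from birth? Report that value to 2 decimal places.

9.96

breed at age 10: R₀ = 0.59 × (6 + 0.64 × 17) = 0.59 × 16.8800 = 9.9592
delay to age 11: R₀ = 0.59 × (0.77 × 17) = 0.59 × 13.0900 = 7.7231
Higher: breed at age 10 (9.9592).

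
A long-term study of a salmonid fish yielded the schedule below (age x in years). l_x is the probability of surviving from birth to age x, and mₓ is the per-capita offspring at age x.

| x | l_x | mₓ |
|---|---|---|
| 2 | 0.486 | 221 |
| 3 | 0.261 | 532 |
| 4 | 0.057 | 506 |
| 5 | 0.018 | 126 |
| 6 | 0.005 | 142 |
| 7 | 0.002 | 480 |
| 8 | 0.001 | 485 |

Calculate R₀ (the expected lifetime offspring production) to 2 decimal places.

R₀ = Σ l_x mₓ:
  age 2: 0.486 × 221 = 107.4060
  age 3: 0.261 × 532 = 138.8520
  age 4: 0.057 × 506 = 28.8420
  age 5: 0.018 × 126 = 2.2680
  age 6: 0.005 × 142 = 0.7100
  age 7: 0.002 × 480 = 0.9600
  age 8: 0.001 × 485 = 0.4850
R₀ = 107.4060 + 138.8520 + 28.8420 + 2.2680 + 0.7100 + 0.9600 + 0.4850 = 279.5230

279.52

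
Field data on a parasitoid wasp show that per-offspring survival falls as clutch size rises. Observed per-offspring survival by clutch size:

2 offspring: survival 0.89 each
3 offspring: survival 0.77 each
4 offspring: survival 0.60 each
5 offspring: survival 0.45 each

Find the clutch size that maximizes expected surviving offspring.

Expected surviving offspring = c × s(c):
  c=2: 2 × 0.89 = 1.780
  c=3: 3 × 0.77 = 2.310
  c=4: 4 × 0.60 = 2.400
  c=5: 5 × 0.45 = 2.250
Maximum at c = 4 (2.400 surviving offspring).

4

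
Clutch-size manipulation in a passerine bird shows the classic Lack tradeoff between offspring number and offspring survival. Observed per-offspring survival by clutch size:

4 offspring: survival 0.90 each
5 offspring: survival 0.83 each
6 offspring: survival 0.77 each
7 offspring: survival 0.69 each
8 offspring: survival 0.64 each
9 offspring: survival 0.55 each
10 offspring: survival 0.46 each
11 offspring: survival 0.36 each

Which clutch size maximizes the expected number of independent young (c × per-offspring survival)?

8

Expected independent young = c × s(c):
  c=4: 4 × 0.90 = 3.600
  c=5: 5 × 0.83 = 4.150
  c=6: 6 × 0.77 = 4.620
  c=7: 7 × 0.69 = 4.830
  c=8: 8 × 0.64 = 5.120
  c=9: 9 × 0.55 = 4.950
  c=10: 10 × 0.46 = 4.600
  c=11: 11 × 0.36 = 3.960
Maximum at c = 8 (5.120 independent young).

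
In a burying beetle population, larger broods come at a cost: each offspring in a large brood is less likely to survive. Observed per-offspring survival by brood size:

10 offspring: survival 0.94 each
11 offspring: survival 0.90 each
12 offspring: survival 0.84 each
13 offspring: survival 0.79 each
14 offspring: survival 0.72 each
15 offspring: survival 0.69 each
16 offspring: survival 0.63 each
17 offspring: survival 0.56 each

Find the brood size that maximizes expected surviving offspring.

15

Expected surviving offspring = c × s(c):
  c=10: 10 × 0.94 = 9.400
  c=11: 11 × 0.90 = 9.900
  c=12: 12 × 0.84 = 10.080
  c=13: 13 × 0.79 = 10.270
  c=14: 14 × 0.72 = 10.080
  c=15: 15 × 0.69 = 10.350
  c=16: 16 × 0.63 = 10.080
  c=17: 17 × 0.56 = 9.520
Maximum at c = 15 (10.350 surviving offspring).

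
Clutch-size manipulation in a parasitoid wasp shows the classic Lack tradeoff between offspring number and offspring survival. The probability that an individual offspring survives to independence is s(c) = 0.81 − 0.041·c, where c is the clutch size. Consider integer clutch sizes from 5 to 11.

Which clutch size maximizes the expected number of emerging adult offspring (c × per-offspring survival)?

Expected emerging adult offspring = c × s(c):
  c=5: 5 × 0.605 = 3.025
  c=6: 6 × 0.564 = 3.384
  c=7: 7 × 0.523 = 3.661
  c=8: 8 × 0.482 = 3.856
  c=9: 9 × 0.441 = 3.969
  c=10: 10 × 0.400 = 4.000
  c=11: 11 × 0.359 = 3.949
Maximum at c = 10 (4.000 emerging adult offspring).

10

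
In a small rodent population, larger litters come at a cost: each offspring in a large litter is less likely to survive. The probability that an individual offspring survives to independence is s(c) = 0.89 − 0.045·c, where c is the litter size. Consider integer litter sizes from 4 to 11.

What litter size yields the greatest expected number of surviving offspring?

Expected surviving offspring = c × s(c):
  c=4: 4 × 0.710 = 2.840
  c=5: 5 × 0.665 = 3.325
  c=6: 6 × 0.620 = 3.720
  c=7: 7 × 0.575 = 4.025
  c=8: 8 × 0.530 = 4.240
  c=9: 9 × 0.485 = 4.365
  c=10: 10 × 0.440 = 4.400
  c=11: 11 × 0.395 = 4.345
Maximum at c = 10 (4.400 surviving offspring).

10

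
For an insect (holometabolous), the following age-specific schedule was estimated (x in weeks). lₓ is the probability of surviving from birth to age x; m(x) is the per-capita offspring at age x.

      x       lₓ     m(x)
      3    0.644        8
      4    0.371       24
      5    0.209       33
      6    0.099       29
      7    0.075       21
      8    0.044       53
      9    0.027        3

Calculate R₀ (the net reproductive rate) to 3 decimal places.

R₀ = Σ lₓ m(x):
  age 3: 0.644 × 8 = 5.1520
  age 4: 0.371 × 24 = 8.9040
  age 5: 0.209 × 33 = 6.8970
  age 6: 0.099 × 29 = 2.8710
  age 7: 0.075 × 21 = 1.5750
  age 8: 0.044 × 53 = 2.3320
  age 9: 0.027 × 3 = 0.0810
R₀ = 5.1520 + 8.9040 + 6.8970 + 2.8710 + 1.5750 + 2.3320 + 0.0810 = 27.8120

27.812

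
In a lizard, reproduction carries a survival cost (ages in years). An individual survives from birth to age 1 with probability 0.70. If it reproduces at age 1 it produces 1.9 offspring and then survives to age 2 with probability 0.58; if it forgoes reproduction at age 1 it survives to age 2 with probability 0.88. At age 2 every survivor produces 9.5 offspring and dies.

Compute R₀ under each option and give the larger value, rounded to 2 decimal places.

breed at age 1: R₀ = 0.70 × (1.9 + 0.58 × 9.5) = 0.70 × 7.4100 = 5.1870
delay to age 2: R₀ = 0.70 × (0.88 × 9.5) = 0.70 × 8.3600 = 5.8520
Higher: delay to age 2 (5.8520).

5.85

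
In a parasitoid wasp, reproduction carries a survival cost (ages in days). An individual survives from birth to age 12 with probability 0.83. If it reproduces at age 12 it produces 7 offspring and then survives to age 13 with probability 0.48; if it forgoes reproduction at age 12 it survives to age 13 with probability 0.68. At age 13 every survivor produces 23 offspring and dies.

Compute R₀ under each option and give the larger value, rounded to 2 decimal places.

breed at age 12: R₀ = 0.83 × (7 + 0.48 × 23) = 0.83 × 18.0400 = 14.9732
delay to age 13: R₀ = 0.83 × (0.68 × 23) = 0.83 × 15.6400 = 12.9812
Higher: breed at age 12 (14.9732).

14.97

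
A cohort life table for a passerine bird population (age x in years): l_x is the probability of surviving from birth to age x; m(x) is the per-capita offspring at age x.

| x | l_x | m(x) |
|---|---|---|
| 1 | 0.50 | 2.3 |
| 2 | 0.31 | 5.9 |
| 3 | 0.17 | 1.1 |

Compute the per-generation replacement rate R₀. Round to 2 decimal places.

3.17

R₀ = Σ l_x m(x):
  age 1: 0.50 × 2.3 = 1.1500
  age 2: 0.31 × 5.9 = 1.8290
  age 3: 0.17 × 1.1 = 0.1870
R₀ = 1.1500 + 1.8290 + 0.1870 = 3.1660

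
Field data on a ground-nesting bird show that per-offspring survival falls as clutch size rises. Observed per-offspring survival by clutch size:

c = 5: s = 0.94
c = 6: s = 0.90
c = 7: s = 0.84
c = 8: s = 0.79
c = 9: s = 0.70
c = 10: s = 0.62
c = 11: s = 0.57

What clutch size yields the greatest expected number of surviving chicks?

Expected surviving chicks = c × s(c):
  c=5: 5 × 0.94 = 4.700
  c=6: 6 × 0.90 = 5.400
  c=7: 7 × 0.84 = 5.880
  c=8: 8 × 0.79 = 6.320
  c=9: 9 × 0.70 = 6.300
  c=10: 10 × 0.62 = 6.200
  c=11: 11 × 0.57 = 6.270
Maximum at c = 8 (6.320 surviving chicks).

8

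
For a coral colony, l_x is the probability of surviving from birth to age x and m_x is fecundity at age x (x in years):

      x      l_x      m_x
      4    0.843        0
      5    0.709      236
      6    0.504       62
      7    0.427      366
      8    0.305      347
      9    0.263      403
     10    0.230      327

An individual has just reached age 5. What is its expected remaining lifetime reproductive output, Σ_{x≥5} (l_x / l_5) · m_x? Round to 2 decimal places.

905.34

l_5 = 0.709. Conditional survival from age 5 to x is l_x / l_5.
  x=5: (0.709/0.709) × 236 = 236.0000
  x=6: (0.504/0.709) × 62 = 44.0733
  x=7: (0.427/0.709) × 366 = 220.4260
  x=8: (0.305/0.709) × 347 = 149.2736
  x=9: (0.263/0.709) × 403 = 149.4908
  x=10: (0.230/0.709) × 327 = 106.0790
Sum = 236.0000 + 44.0733 + 220.4260 + 149.2736 + 149.4908 + 106.0790 = 905.3427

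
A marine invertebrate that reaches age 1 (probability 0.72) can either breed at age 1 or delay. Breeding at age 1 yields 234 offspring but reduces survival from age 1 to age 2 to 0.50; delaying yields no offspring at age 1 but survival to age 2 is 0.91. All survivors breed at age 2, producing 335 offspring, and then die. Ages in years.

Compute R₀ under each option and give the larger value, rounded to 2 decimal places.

breed at age 1: R₀ = 0.72 × (234 + 0.50 × 335) = 0.72 × 401.5000 = 289.0800
delay to age 2: R₀ = 0.72 × (0.91 × 335) = 0.72 × 304.8500 = 219.4920
Higher: breed at age 1 (289.0800).

289.08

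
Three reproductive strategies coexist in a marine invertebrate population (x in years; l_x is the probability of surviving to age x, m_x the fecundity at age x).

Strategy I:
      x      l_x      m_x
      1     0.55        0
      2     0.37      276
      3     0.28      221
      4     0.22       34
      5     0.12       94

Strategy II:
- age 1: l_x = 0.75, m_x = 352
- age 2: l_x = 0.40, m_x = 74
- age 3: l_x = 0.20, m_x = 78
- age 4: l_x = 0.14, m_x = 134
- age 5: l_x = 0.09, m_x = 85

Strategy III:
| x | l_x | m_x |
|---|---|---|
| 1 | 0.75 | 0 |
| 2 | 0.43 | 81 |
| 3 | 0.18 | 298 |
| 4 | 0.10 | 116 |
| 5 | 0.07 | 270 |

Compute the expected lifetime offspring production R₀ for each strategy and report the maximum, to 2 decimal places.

Strategy I: R₀ = 0.55×0 + 0.37×276 + 0.28×221 + 0.22×34 + 0.12×94 = 182.7600
Strategy II: R₀ = 0.75×352 + 0.40×74 + 0.20×78 + 0.14×134 + 0.09×85 = 335.6100
Strategy III: R₀ = 0.75×0 + 0.43×81 + 0.18×298 + 0.10×116 + 0.07×270 = 118.9700
Highest R₀: strategy II with 335.6100.

335.61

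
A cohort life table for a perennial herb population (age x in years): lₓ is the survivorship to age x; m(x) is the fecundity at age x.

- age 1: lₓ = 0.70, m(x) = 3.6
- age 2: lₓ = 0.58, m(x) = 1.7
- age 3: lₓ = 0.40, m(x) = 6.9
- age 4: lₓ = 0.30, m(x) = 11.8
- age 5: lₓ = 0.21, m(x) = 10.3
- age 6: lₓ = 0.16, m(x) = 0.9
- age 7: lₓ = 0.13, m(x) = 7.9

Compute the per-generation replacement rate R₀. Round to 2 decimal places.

13.14

R₀ = Σ lₓ m(x):
  age 1: 0.70 × 3.6 = 2.5200
  age 2: 0.58 × 1.7 = 0.9860
  age 3: 0.40 × 6.9 = 2.7600
  age 4: 0.30 × 11.8 = 3.5400
  age 5: 0.21 × 10.3 = 2.1630
  age 6: 0.16 × 0.9 = 0.1440
  age 7: 0.13 × 7.9 = 1.0270
R₀ = 2.5200 + 0.9860 + 2.7600 + 3.5400 + 2.1630 + 0.1440 + 1.0270 = 13.1400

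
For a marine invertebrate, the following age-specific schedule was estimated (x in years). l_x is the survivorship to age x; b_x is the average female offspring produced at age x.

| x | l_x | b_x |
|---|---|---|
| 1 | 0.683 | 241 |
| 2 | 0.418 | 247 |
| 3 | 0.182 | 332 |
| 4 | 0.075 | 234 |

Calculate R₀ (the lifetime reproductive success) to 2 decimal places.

R₀ = Σ l_x b_x:
  age 1: 0.683 × 241 = 164.6030
  age 2: 0.418 × 247 = 103.2460
  age 3: 0.182 × 332 = 60.4240
  age 4: 0.075 × 234 = 17.5500
R₀ = 164.6030 + 103.2460 + 60.4240 + 17.5500 = 345.8230

345.82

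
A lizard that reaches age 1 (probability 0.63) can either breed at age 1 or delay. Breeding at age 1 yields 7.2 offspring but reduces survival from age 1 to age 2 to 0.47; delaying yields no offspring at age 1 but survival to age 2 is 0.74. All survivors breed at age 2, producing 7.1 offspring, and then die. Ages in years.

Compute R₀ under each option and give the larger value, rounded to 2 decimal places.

breed at age 1: R₀ = 0.63 × (7.2 + 0.47 × 7.1) = 0.63 × 10.5370 = 6.6383
delay to age 2: R₀ = 0.63 × (0.74 × 7.1) = 0.63 × 5.2540 = 3.3100
Higher: breed at age 1 (6.6383).

6.64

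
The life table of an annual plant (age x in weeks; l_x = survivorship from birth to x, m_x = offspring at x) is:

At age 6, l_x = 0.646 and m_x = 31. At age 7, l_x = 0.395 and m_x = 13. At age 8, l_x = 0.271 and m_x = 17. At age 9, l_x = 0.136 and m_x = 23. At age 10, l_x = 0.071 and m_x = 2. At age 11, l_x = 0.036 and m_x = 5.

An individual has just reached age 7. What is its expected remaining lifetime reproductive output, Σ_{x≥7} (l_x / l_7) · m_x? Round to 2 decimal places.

l_7 = 0.395. Conditional survival from age 7 to x is l_x / l_7.
  x=7: (0.395/0.395) × 13 = 13.0000
  x=8: (0.271/0.395) × 17 = 11.6633
  x=9: (0.136/0.395) × 23 = 7.9190
  x=10: (0.071/0.395) × 2 = 0.3595
  x=11: (0.036/0.395) × 5 = 0.4557
Sum = 13.0000 + 11.6633 + 7.9190 + 0.3595 + 0.4557 = 33.3975

33.40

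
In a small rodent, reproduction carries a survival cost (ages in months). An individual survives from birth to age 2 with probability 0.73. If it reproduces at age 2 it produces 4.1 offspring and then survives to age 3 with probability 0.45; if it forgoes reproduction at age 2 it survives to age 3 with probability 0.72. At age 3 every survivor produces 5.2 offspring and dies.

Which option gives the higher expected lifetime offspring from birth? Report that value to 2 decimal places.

breed at age 2: R₀ = 0.73 × (4.1 + 0.45 × 5.2) = 0.73 × 6.4400 = 4.7012
delay to age 3: R₀ = 0.73 × (0.72 × 5.2) = 0.73 × 3.7440 = 2.7331
Higher: breed at age 2 (4.7012).

4.70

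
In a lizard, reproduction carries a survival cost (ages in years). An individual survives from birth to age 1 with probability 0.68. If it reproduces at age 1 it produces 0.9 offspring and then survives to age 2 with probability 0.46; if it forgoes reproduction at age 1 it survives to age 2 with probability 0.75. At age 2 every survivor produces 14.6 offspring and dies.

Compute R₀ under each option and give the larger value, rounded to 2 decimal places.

breed at age 1: R₀ = 0.68 × (0.9 + 0.46 × 14.6) = 0.68 × 7.6160 = 5.1789
delay to age 2: R₀ = 0.68 × (0.75 × 14.6) = 0.68 × 10.9500 = 7.4460
Higher: delay to age 2 (7.4460).

7.45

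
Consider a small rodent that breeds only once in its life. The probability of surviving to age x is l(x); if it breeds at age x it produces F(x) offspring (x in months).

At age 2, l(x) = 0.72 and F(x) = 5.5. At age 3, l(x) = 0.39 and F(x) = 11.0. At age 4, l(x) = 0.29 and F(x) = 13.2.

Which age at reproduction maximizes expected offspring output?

3

Expected offspring if breeding at age x = l(x) × F(x):
  age 2: 0.72 × 5.5 = 3.960
  age 3: 0.39 × 11.0 = 4.290
  age 4: 0.29 × 13.2 = 3.828
Maximum at age 3 (4.290).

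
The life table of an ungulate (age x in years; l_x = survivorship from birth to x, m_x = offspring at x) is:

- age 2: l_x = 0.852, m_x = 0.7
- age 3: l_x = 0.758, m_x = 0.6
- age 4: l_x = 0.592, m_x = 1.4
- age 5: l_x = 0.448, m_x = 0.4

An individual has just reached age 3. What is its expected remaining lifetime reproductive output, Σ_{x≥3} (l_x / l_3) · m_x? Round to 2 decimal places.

1.93

l_3 = 0.758. Conditional survival from age 3 to x is l_x / l_3.
  x=3: (0.758/0.758) × 0.6 = 0.6000
  x=4: (0.592/0.758) × 1.4 = 1.0934
  x=5: (0.448/0.758) × 0.4 = 0.2364
Sum = 0.6000 + 1.0934 + 0.2364 = 1.9298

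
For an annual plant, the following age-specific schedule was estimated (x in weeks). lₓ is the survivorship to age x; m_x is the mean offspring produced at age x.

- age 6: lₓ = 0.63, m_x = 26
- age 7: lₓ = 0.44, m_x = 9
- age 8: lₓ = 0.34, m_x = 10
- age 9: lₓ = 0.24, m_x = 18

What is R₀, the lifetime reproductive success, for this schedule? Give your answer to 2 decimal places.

R₀ = Σ lₓ m_x:
  age 6: 0.63 × 26 = 16.3800
  age 7: 0.44 × 9 = 3.9600
  age 8: 0.34 × 10 = 3.4000
  age 9: 0.24 × 18 = 4.3200
R₀ = 16.3800 + 3.9600 + 3.4000 + 4.3200 = 28.0600

28.06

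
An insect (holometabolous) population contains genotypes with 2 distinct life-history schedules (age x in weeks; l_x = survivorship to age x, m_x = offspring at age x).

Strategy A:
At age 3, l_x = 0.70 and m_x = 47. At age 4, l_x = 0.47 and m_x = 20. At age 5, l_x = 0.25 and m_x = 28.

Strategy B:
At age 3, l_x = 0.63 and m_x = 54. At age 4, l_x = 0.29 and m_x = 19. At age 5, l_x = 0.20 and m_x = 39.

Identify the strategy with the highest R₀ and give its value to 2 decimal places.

49.30

Strategy A: R₀ = 0.70×47 + 0.47×20 + 0.25×28 = 49.3000
Strategy B: R₀ = 0.63×54 + 0.29×19 + 0.20×39 = 47.3300
Highest R₀: strategy A with 49.3000.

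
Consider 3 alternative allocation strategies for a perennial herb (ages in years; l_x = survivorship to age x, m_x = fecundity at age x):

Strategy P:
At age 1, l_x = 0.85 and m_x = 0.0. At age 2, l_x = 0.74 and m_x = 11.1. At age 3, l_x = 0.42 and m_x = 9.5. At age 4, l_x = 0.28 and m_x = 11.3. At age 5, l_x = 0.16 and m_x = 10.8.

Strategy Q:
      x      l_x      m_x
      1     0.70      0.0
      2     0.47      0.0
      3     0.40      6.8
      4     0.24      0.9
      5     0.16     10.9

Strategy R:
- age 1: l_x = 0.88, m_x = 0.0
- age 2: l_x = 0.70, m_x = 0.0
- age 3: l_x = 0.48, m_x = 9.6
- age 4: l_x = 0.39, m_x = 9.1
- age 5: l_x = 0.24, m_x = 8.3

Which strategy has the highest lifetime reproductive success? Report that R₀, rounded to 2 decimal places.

17.10

Strategy P: R₀ = 0.85×0.0 + 0.74×11.1 + 0.42×9.5 + 0.28×11.3 + 0.16×10.8 = 17.0960
Strategy Q: R₀ = 0.70×0.0 + 0.47×0.0 + 0.40×6.8 + 0.24×0.9 + 0.16×10.9 = 4.6800
Strategy R: R₀ = 0.88×0.0 + 0.70×0.0 + 0.48×9.6 + 0.39×9.1 + 0.24×8.3 = 10.1490
Highest R₀: strategy P with 17.0960.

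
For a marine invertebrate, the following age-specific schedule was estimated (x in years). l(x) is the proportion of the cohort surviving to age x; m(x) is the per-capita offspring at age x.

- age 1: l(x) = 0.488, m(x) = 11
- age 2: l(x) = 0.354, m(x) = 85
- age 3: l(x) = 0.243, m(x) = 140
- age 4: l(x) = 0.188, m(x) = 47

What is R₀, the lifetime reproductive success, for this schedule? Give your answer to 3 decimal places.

78.314

R₀ = Σ l(x) m(x):
  age 1: 0.488 × 11 = 5.3680
  age 2: 0.354 × 85 = 30.0900
  age 3: 0.243 × 140 = 34.0200
  age 4: 0.188 × 47 = 8.8360
R₀ = 5.3680 + 30.0900 + 34.0200 + 8.8360 = 78.3140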